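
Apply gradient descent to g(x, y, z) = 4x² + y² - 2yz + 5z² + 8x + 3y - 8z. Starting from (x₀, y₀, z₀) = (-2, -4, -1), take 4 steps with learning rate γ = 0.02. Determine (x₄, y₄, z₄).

∇g = (8x + 8, 2y - 2z + 3, -2y + 10z - 8)
Step 1: at (-2, -4, -1), ∇g = (-8, -3, -10) → (-2, -4, -1) − 0.02·(-8, -3, -10) = (-1.84, -3.94, -0.8)
Step 2: at (-1.84, -3.94, -0.8), ∇g = (-6.72, -3.28, -8.12) → (-1.84, -3.94, -0.8) − 0.02·(-6.72, -3.28, -8.12) = (-1.7056, -3.8744, -0.6376)
Step 3: at (-1.7056, -3.8744, -0.6376), ∇g = (-5.6448, -3.4736, -6.6272) → (-1.7056, -3.8744, -0.6376) − 0.02·(-5.6448, -3.4736, -6.6272) = (-1.592704, -3.804928, -0.505056)
Step 4: at (-1.592704, -3.804928, -0.505056), ∇g = (-4.741632, -3.599744, -5.440704) → (-1.592704, -3.804928, -0.505056) − 0.02·(-4.741632, -3.599744, -5.440704) = (-1.49787136, -3.73293312, -0.39624192)

(-1.49787136, -3.73293312, -0.39624192)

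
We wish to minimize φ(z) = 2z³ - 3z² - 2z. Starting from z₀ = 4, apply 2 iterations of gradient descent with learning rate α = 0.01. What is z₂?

φ′(z) = 6z² - 6z - 2
z₁ = 4 − 0.01·70 = 3.3
z₂ = 3.3 − 0.01·43.54 = 2.8646

2.8646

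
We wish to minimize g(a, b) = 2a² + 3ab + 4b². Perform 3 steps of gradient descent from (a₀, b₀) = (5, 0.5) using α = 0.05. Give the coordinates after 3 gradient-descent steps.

∇g = (4a + 3b, 3a + 8b)
Step 1: at (5, 0.5), ∇g = (21.5, 19) → (5, 0.5) − 0.05·(21.5, 19) = (3.925, -0.45)
Step 2: at (3.925, -0.45), ∇g = (14.35, 8.175) → (3.925, -0.45) − 0.05·(14.35, 8.175) = (3.2075, -0.85875)
Step 3: at (3.2075, -0.85875), ∇g = (10.25375, 2.7525) → (3.2075, -0.85875) − 0.05·(10.25375, 2.7525) = (2.6948125, -0.996375)

(2.6948125, -0.996375)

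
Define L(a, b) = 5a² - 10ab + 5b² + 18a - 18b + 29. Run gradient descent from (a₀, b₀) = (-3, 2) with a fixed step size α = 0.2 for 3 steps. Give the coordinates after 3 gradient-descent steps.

∇L = (10a - 10b + 18, -10a + 10b - 18)
Step 1: at (-3, 2), ∇L = (-32, 32) → (-3, 2) − 0.2·(-32, 32) = (3.4, -4.4)
Step 2: at (3.4, -4.4), ∇L = (96, -96) → (3.4, -4.4) − 0.2·(96, -96) = (-15.8, 14.8)
Step 3: at (-15.8, 14.8), ∇L = (-288, 288) → (-15.8, 14.8) − 0.2·(-288, 288) = (41.8, -42.8)

(41.8, -42.8)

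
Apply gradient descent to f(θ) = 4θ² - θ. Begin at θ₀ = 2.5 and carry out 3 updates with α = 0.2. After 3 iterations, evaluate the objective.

f′(θ) = 8θ - 1
Step 1: f′(2.5) = 19; θ₁ = 2.5 − 0.2·19 = -1.3
Step 2: f′(-1.3) = -11.4; θ₂ = -1.3 − 0.2·(-11.4) = 0.98
Step 3: f′(0.98) = 6.84; θ₃ = 0.98 − 0.2·6.84 = -0.388
f(-0.388) = 0.990176

0.990176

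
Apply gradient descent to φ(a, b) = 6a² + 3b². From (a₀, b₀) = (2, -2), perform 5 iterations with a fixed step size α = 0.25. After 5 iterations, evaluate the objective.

24576.01171875

∇φ = (12a, 6b)
Step 1: at (2, -2), ∇φ = (24, -12) → (2, -2) − 0.25·(24, -12) = (-4, 1)
Step 2: at (-4, 1), ∇φ = (-48, 6) → (-4, 1) − 0.25·(-48, 6) = (8, -0.5)
Step 3: at (8, -0.5), ∇φ = (96, -3) → (8, -0.5) − 0.25·(96, -3) = (-16, 0.25)
Step 4: at (-16, 0.25), ∇φ = (-192, 1.5) → (-16, 0.25) − 0.25·(-192, 1.5) = (32, -0.125)
Step 5: at (32, -0.125), ∇φ = (384, -0.75) → (32, -0.125) − 0.25·(384, -0.75) = (-64, 0.0625)
φ(-64, 0.0625) = 24576.01171875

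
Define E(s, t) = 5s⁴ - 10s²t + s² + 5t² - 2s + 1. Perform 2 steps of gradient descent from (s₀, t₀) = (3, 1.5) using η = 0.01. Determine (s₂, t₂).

(-1.4517472, 2.26216)

∇E = (20s³ - 20st + 2s - 2, -10s² + 10t)
(s₁, t₁) = (3, 1.5) − 0.01·(454, -75) = (-1.54, 2.25)
(s₂, t₂) = (-1.54, 2.25) − 0.01·(-8.82528, -1.216) = (-1.4517472, 2.26216)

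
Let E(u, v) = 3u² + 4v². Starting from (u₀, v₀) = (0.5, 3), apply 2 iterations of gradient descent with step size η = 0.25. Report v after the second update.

3

∇E = (6u, 8v)
(u₁, v₁) = (0.5, 3) − 0.25·(3, 24) = (-0.25, -3)
(u₂, v₂) = (-0.25, -3) − 0.25·(-1.5, -24) = (0.125, 3)
v = 3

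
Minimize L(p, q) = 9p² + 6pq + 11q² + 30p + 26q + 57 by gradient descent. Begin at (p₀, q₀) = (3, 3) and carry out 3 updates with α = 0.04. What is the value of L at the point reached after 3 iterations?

25.7072843776

∇L = (18p + 6q + 30, 6p + 22q + 26)
(p₁, q₁) = (3, 3) − 0.04·(102, 110) = (-1.08, -1.4)
(p₂, q₂) = (-1.08, -1.4) − 0.04·(2.16, -11.28) = (-1.1664, -0.9488)
(p₃, q₃) = (-1.1664, -0.9488) − 0.04·(3.312, -1.872) = (-1.29888, -0.87392)
L(-1.29888, -0.87392) = 25.7072843776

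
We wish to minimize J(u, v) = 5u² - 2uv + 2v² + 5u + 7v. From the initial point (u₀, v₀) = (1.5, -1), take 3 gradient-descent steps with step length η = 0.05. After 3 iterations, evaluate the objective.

-7.953118

∇J = (10u - 2v + 5, -2u + 4v + 7)
Step 1: at (1.5, -1), ∇J = (22, 0) → (1.5, -1) − 0.05·(22, 0) = (0.4, -1)
Step 2: at (0.4, -1), ∇J = (11, 2.2) → (0.4, -1) − 0.05·(11, 2.2) = (-0.15, -1.11)
Step 3: at (-0.15, -1.11), ∇J = (5.72, 2.86) → (-0.15, -1.11) − 0.05·(5.72, 2.86) = (-0.436, -1.253)
J(-0.436, -1.253) = -7.953118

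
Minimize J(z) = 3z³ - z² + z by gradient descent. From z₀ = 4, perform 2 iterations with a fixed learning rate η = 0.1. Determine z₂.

J′(z) = 9z² - 2z + 1
z₁ = 4 − 0.1·137 = -9.7
z₂ = -9.7 − 0.1·867.21 = -96.421

-96.421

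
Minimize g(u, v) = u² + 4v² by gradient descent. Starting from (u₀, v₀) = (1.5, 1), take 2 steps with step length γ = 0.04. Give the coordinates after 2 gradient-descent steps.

(1.2696, 0.4624)

∇g = (2u, 8v)
Step 1: at (1.5, 1), ∇g = (3, 8) → (1.5, 1) − 0.04·(3, 8) = (1.38, 0.68)
Step 2: at (1.38, 0.68), ∇g = (2.76, 5.44) → (1.38, 0.68) − 0.04·(2.76, 5.44) = (1.2696, 0.4624)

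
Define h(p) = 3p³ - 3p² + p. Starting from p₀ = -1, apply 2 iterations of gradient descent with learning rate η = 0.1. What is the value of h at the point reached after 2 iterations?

-3651.711370752

h′(p) = 9p² - 6p + 1
p₁ = -1 − 0.1·16 = -2.6
p₂ = -2.6 − 0.1·77.44 = -10.344
h(-10.344) = -3651.711370752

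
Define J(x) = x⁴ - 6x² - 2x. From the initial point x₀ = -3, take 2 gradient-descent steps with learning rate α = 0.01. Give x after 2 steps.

J′(x) = 4x³ - 12x - 2
x₁ = -3 − 0.01·(-74) = -2.26
x₂ = -2.26 − 0.01·(-21.052704) = -2.04947296

-2.04947296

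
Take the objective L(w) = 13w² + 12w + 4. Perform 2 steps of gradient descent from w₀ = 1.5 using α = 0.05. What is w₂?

L′(w) = 26w + 12
w₁ = 1.5 − 0.05·51 = -1.05
w₂ = -1.05 − 0.05·(-15.3) = -0.285

-0.285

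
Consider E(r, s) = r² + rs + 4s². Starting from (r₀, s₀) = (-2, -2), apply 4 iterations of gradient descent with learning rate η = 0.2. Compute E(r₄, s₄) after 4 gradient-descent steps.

∇E = (2r + s, r + 8s)
Step 1: at (-2, -2), ∇E = (-6, -18) → (-2, -2) − 0.2·(-6, -18) = (-0.8, 1.6)
Step 2: at (-0.8, 1.6), ∇E = (0, 12) → (-0.8, 1.6) − 0.2·(0, 12) = (-0.8, -0.8)
Step 3: at (-0.8, -0.8), ∇E = (-2.4, -7.2) → (-0.8, -0.8) − 0.2·(-2.4, -7.2) = (-0.32, 0.64)
Step 4: at (-0.32, 0.64), ∇E = (0, 4.8) → (-0.32, 0.64) − 0.2·(0, 4.8) = (-0.32, -0.32)
E(-0.32, -0.32) = 0.6144

0.6144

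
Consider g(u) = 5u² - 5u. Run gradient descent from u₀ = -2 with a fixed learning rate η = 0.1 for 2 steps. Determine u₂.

0.5

g′(u) = 10u - 5
Step 1: g′(-2) = -25; u₁ = -2 − 0.1·(-25) = 0.5
Step 2: g′(0.5) = 0; u₂ = 0.5 − 0.1·0 = 0.5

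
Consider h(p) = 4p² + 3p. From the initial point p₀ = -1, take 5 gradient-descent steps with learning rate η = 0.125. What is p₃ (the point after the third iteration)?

-0.375

h′(p) = 8p + 3
Step 1: h′(-1) = -5; p₁ = -1 − 0.125·(-5) = -0.375
Step 2: h′(-0.375) = 0; p₂ = -0.375 − 0.125·0 = -0.375
Step 3: h′(-0.375) = 0; p₃ = -0.375 − 0.125·0 = -0.375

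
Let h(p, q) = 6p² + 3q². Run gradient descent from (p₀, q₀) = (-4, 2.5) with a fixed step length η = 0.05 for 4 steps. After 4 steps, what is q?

0.60025

∇h = (12p, 6q)
(p₁, q₁) = (-4, 2.5) − 0.05·(-48, 15) = (-1.6, 1.75)
(p₂, q₂) = (-1.6, 1.75) − 0.05·(-19.2, 10.5) = (-0.64, 1.225)
(p₃, q₃) = (-0.64, 1.225) − 0.05·(-7.68, 7.35) = (-0.256, 0.8575)
(p₄, q₄) = (-0.256, 0.8575) − 0.05·(-3.072, 5.145) = (-0.1024, 0.60025)
q = 0.60025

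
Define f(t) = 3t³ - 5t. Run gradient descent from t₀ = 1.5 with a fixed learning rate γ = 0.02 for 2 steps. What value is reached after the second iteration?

1.0379555

f′(t) = 9t² - 5
Step 1: f′(1.5) = 15.25; t₁ = 1.5 − 0.02·15.25 = 1.195
Step 2: f′(1.195) = 7.852225; t₂ = 1.195 − 0.02·7.852225 = 1.0379555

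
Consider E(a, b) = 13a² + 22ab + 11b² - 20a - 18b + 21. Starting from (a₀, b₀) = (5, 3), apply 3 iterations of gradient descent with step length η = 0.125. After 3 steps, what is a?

-408.1875

∇E = (26a + 22b - 20, 22a + 22b - 18)
(a₁, b₁) = (5, 3) − 0.125·(176, 158) = (-17, -16.75)
(a₂, b₂) = (-17, -16.75) − 0.125·(-830.5, -760.5) = (86.8125, 78.3125)
(a₃, b₃) = (86.8125, 78.3125) − 0.125·(3960, 3614.75) = (-408.1875, -373.53125)
a = -408.1875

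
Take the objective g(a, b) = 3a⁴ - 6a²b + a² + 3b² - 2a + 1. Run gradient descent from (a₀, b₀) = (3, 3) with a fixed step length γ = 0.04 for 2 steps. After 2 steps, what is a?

76.0368

∇g = (12a³ - 12ab + 2a - 2, -6a² + 6b)
(a₁, b₁) = (3, 3) − 0.04·(220, -36) = (-5.8, 4.44)
(a₂, b₂) = (-5.8, 4.44) − 0.04·(-2045.92, -175.2) = (76.0368, 11.448)
a = 76.0368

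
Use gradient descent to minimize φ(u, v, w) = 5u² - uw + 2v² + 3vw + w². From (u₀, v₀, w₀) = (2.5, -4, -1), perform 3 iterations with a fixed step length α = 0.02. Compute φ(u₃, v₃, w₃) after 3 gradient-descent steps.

27.32090756416

∇φ = (10u - w, 4v + 3w, -u + 3v + 2w)
Step 1: at (2.5, -4, -1), ∇φ = (26, -19, -16.5) → (2.5, -4, -1) − 0.02·(26, -19, -16.5) = (1.98, -3.62, -0.67)
Step 2: at (1.98, -3.62, -0.67), ∇φ = (20.47, -16.49, -14.18) → (1.98, -3.62, -0.67) − 0.02·(20.47, -16.49, -14.18) = (1.5706, -3.2902, -0.3864)
Step 3: at (1.5706, -3.2902, -0.3864), ∇φ = (16.0924, -14.32, -12.214) → (1.5706, -3.2902, -0.3864) − 0.02·(16.0924, -14.32, -12.214) = (1.248752, -3.0038, -0.14212)
φ(1.248752, -3.0038, -0.14212) = 27.32090756416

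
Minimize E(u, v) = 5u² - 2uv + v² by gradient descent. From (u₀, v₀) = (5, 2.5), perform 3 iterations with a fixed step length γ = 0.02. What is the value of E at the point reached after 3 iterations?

31.6809149696

∇E = (10u - 2v, -2u + 2v)
(u₁, v₁) = (5, 2.5) − 0.02·(45, -5) = (4.1, 2.6)
(u₂, v₂) = (4.1, 2.6) − 0.02·(35.8, -3) = (3.384, 2.66)
(u₃, v₃) = (3.384, 2.66) − 0.02·(28.52, -1.448) = (2.8136, 2.68896)
E(2.8136, 2.68896) = 31.6809149696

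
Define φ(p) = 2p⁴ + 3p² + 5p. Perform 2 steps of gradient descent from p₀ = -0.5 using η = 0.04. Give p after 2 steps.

φ′(p) = 8p³ + 6p + 5
p₁ = -0.5 − 0.04·1 = -0.54
p₂ = -0.54 − 0.04·0.500288 = -0.56001152

-0.56001152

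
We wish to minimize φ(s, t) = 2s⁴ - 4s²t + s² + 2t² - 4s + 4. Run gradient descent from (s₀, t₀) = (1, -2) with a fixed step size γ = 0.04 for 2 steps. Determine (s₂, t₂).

∇φ = (8s³ - 8st + 2s - 4, -4s² + 4t)
(s₁, t₁) = (1, -2) − 0.04·(22, -12) = (0.12, -1.52)
(s₂, t₂) = (0.12, -1.52) − 0.04·(-2.286976, -6.1376) = (0.21147904, -1.274496)

(0.21147904, -1.274496)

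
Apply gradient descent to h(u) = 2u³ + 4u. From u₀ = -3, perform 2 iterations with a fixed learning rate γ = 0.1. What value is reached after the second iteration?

h′(u) = 6u² + 4
Step 1: h′(-3) = 58; u₁ = -3 − 0.1·58 = -8.8
Step 2: h′(-8.8) = 468.64; u₂ = -8.8 − 0.1·468.64 = -55.664

-55.664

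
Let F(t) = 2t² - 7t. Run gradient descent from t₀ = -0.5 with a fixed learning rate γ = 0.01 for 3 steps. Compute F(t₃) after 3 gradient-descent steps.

1.800422620672

F′(t) = 4t - 7
Step 1: F′(-0.5) = -9; t₁ = -0.5 − 0.01·(-9) = -0.41
Step 2: F′(-0.41) = -8.64; t₂ = -0.41 − 0.01·(-8.64) = -0.3236
Step 3: F′(-0.3236) = -8.2944; t₃ = -0.3236 − 0.01·(-8.2944) = -0.240656
F(-0.240656) = 1.800422620672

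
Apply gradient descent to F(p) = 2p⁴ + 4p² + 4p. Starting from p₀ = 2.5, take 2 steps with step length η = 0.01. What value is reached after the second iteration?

0.80677592

F′(p) = 8p³ + 8p + 4
Step 1: F′(2.5) = 149; p₁ = 2.5 − 0.01·149 = 1.01
Step 2: F′(1.01) = 20.322408; p₂ = 1.01 − 0.01·20.322408 = 0.80677592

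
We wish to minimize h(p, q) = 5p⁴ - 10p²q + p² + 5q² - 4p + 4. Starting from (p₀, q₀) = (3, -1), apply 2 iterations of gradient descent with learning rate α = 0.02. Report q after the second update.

∇h = (20p³ - 20pq + 2p - 4, -10p² + 10q)
(p₁, q₁) = (3, -1) − 0.02·(602, -100) = (-9.04, 1)
(p₂, q₂) = (-9.04, 1) − 0.02·(-14616.54528, -807.216) = (283.2909056, 17.14432)
q = 17.14432

17.14432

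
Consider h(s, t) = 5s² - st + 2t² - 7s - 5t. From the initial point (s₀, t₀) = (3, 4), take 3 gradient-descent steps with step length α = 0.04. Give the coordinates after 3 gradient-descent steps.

∇h = (10s - t - 7, -s + 4t - 5)
Step 1: at (3, 4), ∇h = (19, 8) → (3, 4) − 0.04·(19, 8) = (2.24, 3.68)
Step 2: at (2.24, 3.68), ∇h = (11.72, 7.48) → (2.24, 3.68) − 0.04·(11.72, 7.48) = (1.7712, 3.3808)
Step 3: at (1.7712, 3.3808), ∇h = (7.3312, 6.752) → (1.7712, 3.3808) − 0.04·(7.3312, 6.752) = (1.477952, 3.11072)

(1.477952, 3.11072)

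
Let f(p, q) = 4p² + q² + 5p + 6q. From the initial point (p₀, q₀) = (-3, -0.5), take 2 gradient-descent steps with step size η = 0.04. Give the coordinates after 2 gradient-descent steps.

(-1.7232, -0.884)

∇f = (8p + 5, 2q + 6)
Step 1: at (-3, -0.5), ∇f = (-19, 5) → (-3, -0.5) − 0.04·(-19, 5) = (-2.24, -0.7)
Step 2: at (-2.24, -0.7), ∇f = (-12.92, 4.6) → (-2.24, -0.7) − 0.04·(-12.92, 4.6) = (-1.7232, -0.884)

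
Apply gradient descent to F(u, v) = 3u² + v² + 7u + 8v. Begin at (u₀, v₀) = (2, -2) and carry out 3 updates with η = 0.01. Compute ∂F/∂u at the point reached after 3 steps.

15.781096

∇F = (6u + 7, 2v + 8)
Step 1: at (2, -2), ∇F = (19, 4) → (2, -2) − 0.01·(19, 4) = (1.81, -2.04)
Step 2: at (1.81, -2.04), ∇F = (17.86, 3.92) → (1.81, -2.04) − 0.01·(17.86, 3.92) = (1.6314, -2.0792)
Step 3: at (1.6314, -2.0792), ∇F = (16.7884, 3.8416) → (1.6314, -2.0792) − 0.01·(16.7884, 3.8416) = (1.463516, -2.117616)
∂F/∂u at (1.463516, -2.117616) = 15.781096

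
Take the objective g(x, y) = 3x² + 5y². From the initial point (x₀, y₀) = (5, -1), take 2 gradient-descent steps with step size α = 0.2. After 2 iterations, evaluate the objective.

5.12

∇g = (6x, 10y)
Step 1: at (5, -1), ∇g = (30, -10) → (5, -1) − 0.2·(30, -10) = (-1, 1)
Step 2: at (-1, 1), ∇g = (-6, 10) → (-1, 1) − 0.2·(-6, 10) = (0.2, -1)
g(0.2, -1) = 5.12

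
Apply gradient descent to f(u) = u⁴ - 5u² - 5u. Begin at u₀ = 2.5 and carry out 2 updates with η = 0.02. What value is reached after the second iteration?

1.81347

f′(u) = 4u³ - 10u - 5
u₁ = 2.5 − 0.02·32.5 = 1.85
u₂ = 1.85 − 0.02·1.8265 = 1.81347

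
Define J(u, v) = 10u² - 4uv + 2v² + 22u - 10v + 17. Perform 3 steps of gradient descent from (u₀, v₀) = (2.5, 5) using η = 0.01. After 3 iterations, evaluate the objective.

∇J = (20u - 4v + 22, -4u + 4v - 10)
Step 1: at (2.5, 5), ∇J = (52, 0) → (2.5, 5) − 0.01·(52, 0) = (1.98, 5)
Step 2: at (1.98, 5), ∇J = (41.6, 2.08) → (1.98, 5) − 0.01·(41.6, 2.08) = (1.564, 4.9792)
Step 3: at (1.564, 4.9792), ∇J = (33.3632, 3.6608) → (1.564, 4.9792) − 0.01·(33.3632, 3.6608) = (1.230368, 4.942592)
J(1.230368, 4.942592) = 34.313833375744

34.313833375744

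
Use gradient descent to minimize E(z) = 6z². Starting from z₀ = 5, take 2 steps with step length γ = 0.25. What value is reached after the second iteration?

E′(z) = 12z
Step 1: E′(5) = 60; z₁ = 5 − 0.25·60 = -10
Step 2: E′(-10) = -120; z₂ = -10 − 0.25·(-120) = 20

20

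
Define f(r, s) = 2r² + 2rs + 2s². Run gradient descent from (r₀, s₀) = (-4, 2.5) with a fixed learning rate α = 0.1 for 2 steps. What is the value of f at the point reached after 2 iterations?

∇f = (4r + 2s, 2r + 4s)
Step 1: at (-4, 2.5), ∇f = (-11, 2) → (-4, 2.5) − 0.1·(-11, 2) = (-2.9, 2.3)
Step 2: at (-2.9, 2.3), ∇f = (-7, 3.4) → (-2.9, 2.3) − 0.1·(-7, 3.4) = (-2.2, 1.96)
f(-2.2, 1.96) = 8.7392

8.7392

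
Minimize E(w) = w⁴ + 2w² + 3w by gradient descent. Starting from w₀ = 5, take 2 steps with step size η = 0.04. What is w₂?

632.08587008

E′(w) = 4w³ + 4w + 3
Step 1: E′(5) = 523; w₁ = 5 − 0.04·523 = -15.92
Step 2: E′(-15.92) = -16200.146752; w₂ = -15.92 − 0.04·(-16200.146752) = 632.08587008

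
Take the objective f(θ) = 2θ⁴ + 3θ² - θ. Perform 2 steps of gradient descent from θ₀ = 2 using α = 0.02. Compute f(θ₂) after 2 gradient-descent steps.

0.21576192

f′(θ) = 8θ³ + 6θ - 1
θ₁ = 2 − 0.02·75 = 0.5
θ₂ = 0.5 − 0.02·3 = 0.44
f(0.44) = 0.21576192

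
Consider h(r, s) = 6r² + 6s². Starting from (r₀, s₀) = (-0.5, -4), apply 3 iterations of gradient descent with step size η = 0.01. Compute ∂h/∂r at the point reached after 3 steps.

-4.088832

∇h = (12r, 12s)
Step 1: at (-0.5, -4), ∇h = (-6, -48) → (-0.5, -4) − 0.01·(-6, -48) = (-0.44, -3.52)
Step 2: at (-0.44, -3.52), ∇h = (-5.28, -42.24) → (-0.44, -3.52) − 0.01·(-5.28, -42.24) = (-0.3872, -3.0976)
Step 3: at (-0.3872, -3.0976), ∇h = (-4.6464, -37.1712) → (-0.3872, -3.0976) − 0.01·(-4.6464, -37.1712) = (-0.340736, -2.725888)
∂h/∂r at (-0.340736, -2.725888) = -4.088832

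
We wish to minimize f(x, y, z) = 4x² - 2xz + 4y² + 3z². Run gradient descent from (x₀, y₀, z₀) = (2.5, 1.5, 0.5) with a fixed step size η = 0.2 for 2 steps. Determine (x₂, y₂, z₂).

(1.14, 0.54, -0.7)

∇f = (8x - 2z, 8y, -2x + 6z)
Step 1: at (2.5, 1.5, 0.5), ∇f = (19, 12, -2) → (2.5, 1.5, 0.5) − 0.2·(19, 12, -2) = (-1.3, -0.9, 0.9)
Step 2: at (-1.3, -0.9, 0.9), ∇f = (-12.2, -7.2, 8) → (-1.3, -0.9, 0.9) − 0.2·(-12.2, -7.2, 8) = (1.14, 0.54, -0.7)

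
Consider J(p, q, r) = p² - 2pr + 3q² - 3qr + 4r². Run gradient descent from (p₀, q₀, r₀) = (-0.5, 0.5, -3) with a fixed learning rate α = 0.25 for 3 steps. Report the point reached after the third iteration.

(-2.59375, -6.203125, 8.9140625)

∇J = (2p - 2r, 6q - 3r, -2p - 3q + 8r)
Step 1: at (-0.5, 0.5, -3), ∇J = (5, 12, -24.5) → (-0.5, 0.5, -3) − 0.25·(5, 12, -24.5) = (-1.75, -2.5, 3.125)
Step 2: at (-1.75, -2.5, 3.125), ∇J = (-9.75, -24.375, 36) → (-1.75, -2.5, 3.125) − 0.25·(-9.75, -24.375, 36) = (0.6875, 3.59375, -5.875)
Step 3: at (0.6875, 3.59375, -5.875), ∇J = (13.125, 39.1875, -59.15625) → (0.6875, 3.59375, -5.875) − 0.25·(13.125, 39.1875, -59.15625) = (-2.59375, -6.203125, 8.9140625)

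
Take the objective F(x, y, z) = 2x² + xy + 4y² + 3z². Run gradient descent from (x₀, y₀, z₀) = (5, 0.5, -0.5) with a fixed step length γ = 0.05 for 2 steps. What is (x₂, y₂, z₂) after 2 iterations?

(3.1775, -0.16875, -0.245)

∇F = (4x + y, x + 8y, 6z)
(x₁, y₁, z₁) = (5, 0.5, -0.5) − 0.05·(20.5, 9, -3) = (3.975, 0.05, -0.35)
(x₂, y₂, z₂) = (3.975, 0.05, -0.35) − 0.05·(15.95, 4.375, -2.1) = (3.1775, -0.16875, -0.245)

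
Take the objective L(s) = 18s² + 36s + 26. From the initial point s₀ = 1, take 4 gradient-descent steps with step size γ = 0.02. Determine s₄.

L′(s) = 36s + 36
Step 1: L′(1) = 72; s₁ = 1 − 0.02·72 = -0.44
Step 2: L′(-0.44) = 20.16; s₂ = -0.44 − 0.02·20.16 = -0.8432
Step 3: L′(-0.8432) = 5.6448; s₃ = -0.8432 − 0.02·5.6448 = -0.956096
Step 4: L′(-0.956096) = 1.580544; s₄ = -0.956096 − 0.02·1.580544 = -0.98770688

-0.98770688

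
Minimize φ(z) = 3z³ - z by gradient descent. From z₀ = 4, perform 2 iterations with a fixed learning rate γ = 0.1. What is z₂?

-105.681

φ′(z) = 9z² - 1
z₁ = 4 − 0.1·143 = -10.3
z₂ = -10.3 − 0.1·953.81 = -105.681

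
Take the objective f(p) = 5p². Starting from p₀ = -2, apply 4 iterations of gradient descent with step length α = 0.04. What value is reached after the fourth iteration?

f′(p) = 10p
p₁ = -2 − 0.04·(-20) = -1.2
p₂ = -1.2 − 0.04·(-12) = -0.72
p₃ = -0.72 − 0.04·(-7.2) = -0.432
p₄ = -0.432 − 0.04·(-4.32) = -0.2592

-0.2592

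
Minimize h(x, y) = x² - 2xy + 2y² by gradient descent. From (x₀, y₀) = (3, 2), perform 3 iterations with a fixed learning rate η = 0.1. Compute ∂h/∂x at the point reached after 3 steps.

∇h = (2x - 2y, -2x + 4y)
Step 1: at (3, 2), ∇h = (2, 2) → (3, 2) − 0.1·(2, 2) = (2.8, 1.8)
Step 2: at (2.8, 1.8), ∇h = (2, 1.6) → (2.8, 1.8) − 0.1·(2, 1.6) = (2.6, 1.64)
Step 3: at (2.6, 1.64), ∇h = (1.92, 1.36) → (2.6, 1.64) − 0.1·(1.92, 1.36) = (2.408, 1.504)
∂h/∂x at (2.408, 1.504) = 1.808

1.808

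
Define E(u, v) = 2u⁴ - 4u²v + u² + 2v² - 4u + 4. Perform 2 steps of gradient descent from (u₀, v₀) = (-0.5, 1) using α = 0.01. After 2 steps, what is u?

∇E = (8u³ - 8uv + 2u - 4, -4u² + 4v)
(u₁, v₁) = (-0.5, 1) − 0.01·(-2, 3) = (-0.48, 0.97)
(u₂, v₂) = (-0.48, 0.97) − 0.01·(-2.119936, 2.9584) = (-0.45880064, 0.940416)
u = -0.45880064

-0.45880064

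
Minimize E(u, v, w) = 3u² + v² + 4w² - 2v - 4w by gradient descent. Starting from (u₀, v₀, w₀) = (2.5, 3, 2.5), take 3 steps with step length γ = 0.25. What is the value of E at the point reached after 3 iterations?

14.35546875

∇E = (6u, 2v - 2, 8w - 4)
(u₁, v₁, w₁) = (2.5, 3, 2.5) − 0.25·(15, 4, 16) = (-1.25, 2, -1.5)
(u₂, v₂, w₂) = (-1.25, 2, -1.5) − 0.25·(-7.5, 2, -16) = (0.625, 1.5, 2.5)
(u₃, v₃, w₃) = (0.625, 1.5, 2.5) − 0.25·(3.75, 1, 16) = (-0.3125, 1.25, -1.5)
E(-0.3125, 1.25, -1.5) = 14.35546875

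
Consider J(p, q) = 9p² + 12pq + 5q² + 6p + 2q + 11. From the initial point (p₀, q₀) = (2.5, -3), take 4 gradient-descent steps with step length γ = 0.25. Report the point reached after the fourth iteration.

(416.96875, 301)

∇J = (18p + 12q + 6, 12p + 10q + 2)
Step 1: at (2.5, -3), ∇J = (15, 2) → (2.5, -3) − 0.25·(15, 2) = (-1.25, -3.5)
Step 2: at (-1.25, -3.5), ∇J = (-58.5, -48) → (-1.25, -3.5) − 0.25·(-58.5, -48) = (13.375, 8.5)
Step 3: at (13.375, 8.5), ∇J = (348.75, 247.5) → (13.375, 8.5) − 0.25·(348.75, 247.5) = (-73.8125, -53.375)
Step 4: at (-73.8125, -53.375), ∇J = (-1963.125, -1417.5) → (-73.8125, -53.375) − 0.25·(-1963.125, -1417.5) = (416.96875, 301)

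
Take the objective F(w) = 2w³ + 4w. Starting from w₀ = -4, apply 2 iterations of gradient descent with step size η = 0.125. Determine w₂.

-221.1875

F′(w) = 6w² + 4
Step 1: F′(-4) = 100; w₁ = -4 − 0.125·100 = -16.5
Step 2: F′(-16.5) = 1637.5; w₂ = -16.5 − 0.125·1637.5 = -221.1875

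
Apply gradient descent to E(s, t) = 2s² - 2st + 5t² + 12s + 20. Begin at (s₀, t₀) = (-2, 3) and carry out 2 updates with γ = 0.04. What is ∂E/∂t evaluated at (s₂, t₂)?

∇E = (4s - 2t + 12, -2s + 10t)
(s₁, t₁) = (-2, 3) − 0.04·(-2, 34) = (-1.92, 1.64)
(s₂, t₂) = (-1.92, 1.64) − 0.04·(1.04, 20.24) = (-1.9616, 0.8304)
∂E/∂t at (-1.9616, 0.8304) = 12.2272

12.2272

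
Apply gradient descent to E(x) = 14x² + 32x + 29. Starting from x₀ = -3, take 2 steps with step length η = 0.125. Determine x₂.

-12.75

E′(x) = 28x + 32
x₁ = -3 − 0.125·(-52) = 3.5
x₂ = 3.5 − 0.125·130 = -12.75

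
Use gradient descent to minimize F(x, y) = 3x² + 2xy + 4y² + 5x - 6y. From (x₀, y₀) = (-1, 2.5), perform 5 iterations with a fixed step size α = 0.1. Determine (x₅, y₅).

(-1.20224, 1.05808)

∇F = (6x + 2y + 5, 2x + 8y - 6)
Step 1: at (-1, 2.5), ∇F = (4, 12) → (-1, 2.5) − 0.1·(4, 12) = (-1.4, 1.3)
Step 2: at (-1.4, 1.3), ∇F = (-0.8, 1.6) → (-1.4, 1.3) − 0.1·(-0.8, 1.6) = (-1.32, 1.14)
Step 3: at (-1.32, 1.14), ∇F = (-0.64, 0.48) → (-1.32, 1.14) − 0.1·(-0.64, 0.48) = (-1.256, 1.092)
Step 4: at (-1.256, 1.092), ∇F = (-0.352, 0.224) → (-1.256, 1.092) − 0.1·(-0.352, 0.224) = (-1.2208, 1.0696)
Step 5: at (-1.2208, 1.0696), ∇F = (-0.1856, 0.1152) → (-1.2208, 1.0696) − 0.1·(-0.1856, 0.1152) = (-1.20224, 1.05808)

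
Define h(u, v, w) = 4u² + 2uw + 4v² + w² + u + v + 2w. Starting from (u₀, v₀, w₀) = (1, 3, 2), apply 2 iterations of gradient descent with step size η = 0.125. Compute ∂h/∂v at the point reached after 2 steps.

∇h = (8u + 2w + 1, 8v + 1, 2u + 2w + 2)
(u₁, v₁, w₁) = (1, 3, 2) − 0.125·(13, 25, 8) = (-0.625, -0.125, 1)
(u₂, v₂, w₂) = (-0.625, -0.125, 1) − 0.125·(-2, 0, 2.75) = (-0.375, -0.125, 0.65625)
∂h/∂v at (-0.375, -0.125, 0.65625) = 0

0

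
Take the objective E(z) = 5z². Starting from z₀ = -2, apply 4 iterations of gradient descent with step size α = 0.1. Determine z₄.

E′(z) = 10z
Step 1: E′(-2) = -20; z₁ = -2 − 0.1·(-20) = 0
Step 2: E′(0) = 0; z₂ = 0 − 0.1·0 = 0
Step 3: E′(0) = 0; z₃ = 0 − 0.1·0 = 0
Step 4: E′(0) = 0; z₄ = 0 − 0.1·0 = 0

0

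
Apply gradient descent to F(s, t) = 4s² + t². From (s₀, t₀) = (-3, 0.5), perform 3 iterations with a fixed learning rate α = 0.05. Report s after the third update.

-0.648

∇F = (8s, 2t)
(s₁, t₁) = (-3, 0.5) − 0.05·(-24, 1) = (-1.8, 0.45)
(s₂, t₂) = (-1.8, 0.45) − 0.05·(-14.4, 0.9) = (-1.08, 0.405)
(s₃, t₃) = (-1.08, 0.405) − 0.05·(-8.64, 0.81) = (-0.648, 0.3645)
s = -0.648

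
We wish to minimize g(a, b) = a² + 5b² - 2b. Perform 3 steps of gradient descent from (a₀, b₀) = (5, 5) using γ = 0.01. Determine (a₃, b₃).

∇g = (2a, 10b - 2)
(a₁, b₁) = (5, 5) − 0.01·(10, 48) = (4.9, 4.52)
(a₂, b₂) = (4.9, 4.52) − 0.01·(9.8, 43.2) = (4.802, 4.088)
(a₃, b₃) = (4.802, 4.088) − 0.01·(9.604, 38.88) = (4.70596, 3.6992)

(4.70596, 3.6992)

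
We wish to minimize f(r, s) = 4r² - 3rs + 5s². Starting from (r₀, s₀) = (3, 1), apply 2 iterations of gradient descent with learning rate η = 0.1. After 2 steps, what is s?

0.27

∇f = (8r - 3s, -3r + 10s)
Step 1: at (3, 1), ∇f = (21, 1) → (3, 1) − 0.1·(21, 1) = (0.9, 0.9)
Step 2: at (0.9, 0.9), ∇f = (4.5, 6.3) → (0.9, 0.9) − 0.1·(4.5, 6.3) = (0.45, 0.27)
s = 0.27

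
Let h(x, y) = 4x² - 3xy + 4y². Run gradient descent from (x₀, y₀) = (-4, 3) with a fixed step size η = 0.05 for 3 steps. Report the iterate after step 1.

(-1.95, 1.2)

∇h = (8x - 3y, -3x + 8y)
(x₁, y₁) = (-4, 3) − 0.05·(-41, 36) = (-1.95, 1.2)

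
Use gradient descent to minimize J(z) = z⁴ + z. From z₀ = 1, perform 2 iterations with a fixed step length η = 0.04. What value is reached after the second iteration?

0.67808

J′(z) = 4z³ + 1
Step 1: J′(1) = 5; z₁ = 1 − 0.04·5 = 0.8
Step 2: J′(0.8) = 3.048; z₂ = 0.8 − 0.04·3.048 = 0.67808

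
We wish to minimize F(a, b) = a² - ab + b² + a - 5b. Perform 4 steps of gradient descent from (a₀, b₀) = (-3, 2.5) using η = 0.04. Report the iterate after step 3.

(-2.183232, 2.20192)

∇F = (2a - b + 1, -a + 2b - 5)
(a₁, b₁) = (-3, 2.5) − 0.04·(-7.5, 3) = (-2.7, 2.38)
(a₂, b₂) = (-2.7, 2.38) − 0.04·(-6.78, 2.46) = (-2.4288, 2.2816)
(a₃, b₃) = (-2.4288, 2.2816) − 0.04·(-6.1392, 1.992) = (-2.183232, 2.20192)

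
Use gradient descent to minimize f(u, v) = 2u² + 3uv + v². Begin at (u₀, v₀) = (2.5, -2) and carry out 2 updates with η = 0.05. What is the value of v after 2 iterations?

∇f = (4u + 3v, 3u + 2v)
Step 1: at (2.5, -2), ∇f = (4, 3.5) → (2.5, -2) − 0.05·(4, 3.5) = (2.3, -2.175)
Step 2: at (2.3, -2.175), ∇f = (2.675, 2.55) → (2.3, -2.175) − 0.05·(2.675, 2.55) = (2.16625, -2.3025)
v = -2.3025

-2.3025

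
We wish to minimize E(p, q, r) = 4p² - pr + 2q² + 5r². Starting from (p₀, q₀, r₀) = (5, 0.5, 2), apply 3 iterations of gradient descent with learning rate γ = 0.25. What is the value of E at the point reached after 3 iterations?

57.457275390625

∇E = (8p - r, 4q, -p + 10r)
Step 1: at (5, 0.5, 2), ∇E = (38, 2, 15) → (5, 0.5, 2) − 0.25·(38, 2, 15) = (-4.5, 0, -1.75)
Step 2: at (-4.5, 0, -1.75), ∇E = (-34.25, 0, -13) → (-4.5, 0, -1.75) − 0.25·(-34.25, 0, -13) = (4.0625, 0, 1.5)
Step 3: at (4.0625, 0, 1.5), ∇E = (31, 0, 10.9375) → (4.0625, 0, 1.5) − 0.25·(31, 0, 10.9375) = (-3.6875, 0, -1.234375)
E(-3.6875, 0, -1.234375) = 57.457275390625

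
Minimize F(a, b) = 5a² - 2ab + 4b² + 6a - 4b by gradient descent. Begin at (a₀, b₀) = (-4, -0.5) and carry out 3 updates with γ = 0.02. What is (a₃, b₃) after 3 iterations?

∇F = (10a - 2b + 6, -2a + 8b - 4)
(a₁, b₁) = (-4, -0.5) − 0.02·(-33, 0) = (-3.34, -0.5)
(a₂, b₂) = (-3.34, -0.5) − 0.02·(-26.4, -1.32) = (-2.812, -0.4736)
(a₃, b₃) = (-2.812, -0.4736) − 0.02·(-21.1728, -2.1648) = (-2.388544, -0.430304)

(-2.388544, -0.430304)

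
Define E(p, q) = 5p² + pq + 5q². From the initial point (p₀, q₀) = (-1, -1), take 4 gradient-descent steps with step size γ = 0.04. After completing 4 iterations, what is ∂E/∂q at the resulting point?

∇E = (10p + q, p + 10q)
Step 1: at (-1, -1), ∇E = (-11, -11) → (-1, -1) − 0.04·(-11, -11) = (-0.56, -0.56)
Step 2: at (-0.56, -0.56), ∇E = (-6.16, -6.16) → (-0.56, -0.56) − 0.04·(-6.16, -6.16) = (-0.3136, -0.3136)
Step 3: at (-0.3136, -0.3136), ∇E = (-3.4496, -3.4496) → (-0.3136, -0.3136) − 0.04·(-3.4496, -3.4496) = (-0.175616, -0.175616)
Step 4: at (-0.175616, -0.175616), ∇E = (-1.931776, -1.931776) → (-0.175616, -0.175616) − 0.04·(-1.931776, -1.931776) = (-0.09834496, -0.09834496)
∂E/∂q at (-0.09834496, -0.09834496) = -1.08179456

-1.08179456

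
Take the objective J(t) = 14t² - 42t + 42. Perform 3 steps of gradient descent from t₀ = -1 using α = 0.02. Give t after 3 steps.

J′(t) = 28t - 42
t₁ = -1 − 0.02·(-70) = 0.4
t₂ = 0.4 − 0.02·(-30.8) = 1.016
t₃ = 1.016 − 0.02·(-13.552) = 1.28704

1.28704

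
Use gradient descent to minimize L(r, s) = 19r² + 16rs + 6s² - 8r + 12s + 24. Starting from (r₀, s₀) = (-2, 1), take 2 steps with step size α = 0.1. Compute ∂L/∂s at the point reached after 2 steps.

∇L = (38r + 16s - 8, 16r + 12s + 12)
Step 1: at (-2, 1), ∇L = (-68, -8) → (-2, 1) − 0.1·(-68, -8) = (4.8, 1.8)
Step 2: at (4.8, 1.8), ∇L = (203.2, 110.4) → (4.8, 1.8) − 0.1·(203.2, 110.4) = (-15.52, -9.24)
∂L/∂s at (-15.52, -9.24) = -347.2

-347.2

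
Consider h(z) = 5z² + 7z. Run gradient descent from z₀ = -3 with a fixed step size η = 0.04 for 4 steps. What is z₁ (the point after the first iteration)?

h′(z) = 10z + 7
z₁ = -3 − 0.04·(-23) = -2.08

-2.08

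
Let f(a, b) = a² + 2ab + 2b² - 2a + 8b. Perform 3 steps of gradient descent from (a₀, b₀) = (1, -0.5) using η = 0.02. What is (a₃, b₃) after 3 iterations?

∇f = (2a + 2b - 2, 2a + 4b + 8)
Step 1: at (1, -0.5), ∇f = (-1, 8) → (1, -0.5) − 0.02·(-1, 8) = (1.02, -0.66)
Step 2: at (1.02, -0.66), ∇f = (-1.28, 7.4) → (1.02, -0.66) − 0.02·(-1.28, 7.4) = (1.0456, -0.808)
Step 3: at (1.0456, -0.808), ∇f = (-1.5248, 6.8592) → (1.0456, -0.808) − 0.02·(-1.5248, 6.8592) = (1.076096, -0.945184)

(1.076096, -0.945184)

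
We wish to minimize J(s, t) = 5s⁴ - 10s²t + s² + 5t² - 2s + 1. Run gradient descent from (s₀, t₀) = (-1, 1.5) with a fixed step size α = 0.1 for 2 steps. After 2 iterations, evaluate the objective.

820.49479968768

∇J = (20s³ - 20st + 2s - 2, -10s² + 10t)
(s₁, t₁) = (-1, 1.5) − 0.1·(6, 5) = (-1.6, 1)
(s₂, t₂) = (-1.6, 1) − 0.1·(-55.12, -15.6) = (3.912, 2.56)
J(3.912, 2.56) = 820.49479968768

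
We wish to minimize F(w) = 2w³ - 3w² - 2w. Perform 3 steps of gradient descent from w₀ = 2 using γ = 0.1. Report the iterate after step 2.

F′(w) = 6w² - 6w - 2
w₁ = 2 − 0.1·10 = 1
w₂ = 1 − 0.1·(-2) = 1.2

1.2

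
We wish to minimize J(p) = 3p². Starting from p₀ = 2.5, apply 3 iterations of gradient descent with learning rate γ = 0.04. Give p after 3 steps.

J′(p) = 6p
p₁ = 2.5 − 0.04·15 = 1.9
p₂ = 1.9 − 0.04·11.4 = 1.444
p₃ = 1.444 − 0.04·8.664 = 1.09744

1.09744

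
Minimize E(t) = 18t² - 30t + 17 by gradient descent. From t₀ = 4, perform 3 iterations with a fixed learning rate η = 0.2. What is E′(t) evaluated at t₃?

E′(t) = 36t - 30
t₁ = 4 − 0.2·114 = -18.8
t₂ = -18.8 − 0.2·(-706.8) = 122.56
t₃ = 122.56 − 0.2·4382.16 = -753.872
E′(t) at (-753.872) = -27169.392

-27169.392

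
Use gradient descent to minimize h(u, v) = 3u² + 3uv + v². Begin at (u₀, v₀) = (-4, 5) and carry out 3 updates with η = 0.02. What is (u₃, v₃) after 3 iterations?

(-3.528376, 5.084736)

∇h = (6u + 3v, 3u + 2v)
(u₁, v₁) = (-4, 5) − 0.02·(-9, -2) = (-3.82, 5.04)
(u₂, v₂) = (-3.82, 5.04) − 0.02·(-7.8, -1.38) = (-3.664, 5.0676)
(u₃, v₃) = (-3.664, 5.0676) − 0.02·(-6.7812, -0.8568) = (-3.528376, 5.084736)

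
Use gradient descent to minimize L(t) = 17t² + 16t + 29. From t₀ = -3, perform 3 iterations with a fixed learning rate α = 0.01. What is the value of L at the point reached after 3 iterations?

L′(t) = 34t + 16
Step 1: L′(-3) = -86; t₁ = -3 − 0.01·(-86) = -2.14
Step 2: L′(-2.14) = -56.76; t₂ = -2.14 − 0.01·(-56.76) = -1.5724
Step 3: L′(-1.5724) = -37.4616; t₃ = -1.5724 − 0.01·(-37.4616) = -1.197784
L(-1.197784) = 34.225126681152

34.225126681152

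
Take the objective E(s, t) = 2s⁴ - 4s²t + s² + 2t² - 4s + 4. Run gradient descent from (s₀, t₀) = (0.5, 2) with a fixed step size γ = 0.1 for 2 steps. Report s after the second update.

0.46

∇E = (8s³ - 8st + 2s - 4, -4s² + 4t)
Step 1: at (0.5, 2), ∇E = (-10, 7) → (0.5, 2) − 0.1·(-10, 7) = (1.5, 1.3)
Step 2: at (1.5, 1.3), ∇E = (10.4, -3.8) → (1.5, 1.3) − 0.1·(10.4, -3.8) = (0.46, 1.68)
s = 0.46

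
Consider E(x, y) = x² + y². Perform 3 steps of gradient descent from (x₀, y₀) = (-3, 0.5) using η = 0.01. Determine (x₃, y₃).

∇E = (2x, 2y)
Step 1: at (-3, 0.5), ∇E = (-6, 1) → (-3, 0.5) − 0.01·(-6, 1) = (-2.94, 0.49)
Step 2: at (-2.94, 0.49), ∇E = (-5.88, 0.98) → (-2.94, 0.49) − 0.01·(-5.88, 0.98) = (-2.8812, 0.4802)
Step 3: at (-2.8812, 0.4802), ∇E = (-5.7624, 0.9604) → (-2.8812, 0.4802) − 0.01·(-5.7624, 0.9604) = (-2.823576, 0.470596)

(-2.823576, 0.470596)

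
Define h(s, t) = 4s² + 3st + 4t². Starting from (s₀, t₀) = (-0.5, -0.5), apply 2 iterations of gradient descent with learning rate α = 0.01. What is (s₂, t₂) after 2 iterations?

∇h = (8s + 3t, 3s + 8t)
(s₁, t₁) = (-0.5, -0.5) − 0.01·(-5.5, -5.5) = (-0.445, -0.445)
(s₂, t₂) = (-0.445, -0.445) − 0.01·(-4.895, -4.895) = (-0.39605, -0.39605)

(-0.39605, -0.39605)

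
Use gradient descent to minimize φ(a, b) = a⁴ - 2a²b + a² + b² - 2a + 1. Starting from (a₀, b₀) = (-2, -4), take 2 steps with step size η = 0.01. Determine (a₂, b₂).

∇φ = (4a³ - 4ab + 2a - 2, -2a² + 2b)
Step 1: at (-2, -4), ∇φ = (-70, -16) → (-2, -4) − 0.01·(-70, -16) = (-1.3, -3.84)
Step 2: at (-1.3, -3.84), ∇φ = (-33.356, -11.06) → (-1.3, -3.84) − 0.01·(-33.356, -11.06) = (-0.96644, -3.7294)

(-0.96644, -3.7294)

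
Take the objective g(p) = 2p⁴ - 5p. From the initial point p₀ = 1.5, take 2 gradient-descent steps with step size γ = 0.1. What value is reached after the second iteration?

g′(p) = 8p³ - 5
p₁ = 1.5 − 0.1·22 = -0.7
p₂ = -0.7 − 0.1·(-7.744) = 0.0744

0.0744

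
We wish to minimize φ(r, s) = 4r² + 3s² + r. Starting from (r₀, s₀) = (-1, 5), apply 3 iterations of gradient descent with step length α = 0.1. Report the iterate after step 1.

(-0.3, 2)

∇φ = (8r + 1, 6s)
Step 1: at (-1, 5), ∇φ = (-7, 30) → (-1, 5) − 0.1·(-7, 30) = (-0.3, 2)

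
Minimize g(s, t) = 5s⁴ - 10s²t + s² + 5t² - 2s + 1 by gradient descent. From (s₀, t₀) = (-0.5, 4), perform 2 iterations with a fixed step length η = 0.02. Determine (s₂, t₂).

(-1.9753364, 2.88322)

∇g = (20s³ - 20st + 2s - 2, -10s² + 10t)
Step 1: at (-0.5, 4), ∇g = (34.5, 37.5) → (-0.5, 4) − 0.02·(34.5, 37.5) = (-1.19, 3.25)
Step 2: at (-1.19, 3.25), ∇g = (39.26682, 18.339) → (-1.19, 3.25) − 0.02·(39.26682, 18.339) = (-1.9753364, 2.88322)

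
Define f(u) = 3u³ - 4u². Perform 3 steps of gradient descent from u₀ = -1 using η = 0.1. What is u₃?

-137.9531169

f′(u) = 9u² - 8u
u₁ = -1 − 0.1·17 = -2.7
u₂ = -2.7 − 0.1·87.21 = -11.421
u₃ = -11.421 − 0.1·1265.321169 = -137.9531169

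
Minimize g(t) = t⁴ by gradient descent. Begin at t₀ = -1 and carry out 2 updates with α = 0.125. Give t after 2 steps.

-0.4375

g′(t) = 4t³
t₁ = -1 − 0.125·(-4) = -0.5
t₂ = -0.5 − 0.125·(-0.5) = -0.4375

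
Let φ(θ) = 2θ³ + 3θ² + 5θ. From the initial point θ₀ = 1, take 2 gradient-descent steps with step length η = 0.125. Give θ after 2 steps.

-1.85546875

φ′(θ) = 6θ² + 6θ + 5
θ₁ = 1 − 0.125·17 = -1.125
θ₂ = -1.125 − 0.125·5.84375 = -1.85546875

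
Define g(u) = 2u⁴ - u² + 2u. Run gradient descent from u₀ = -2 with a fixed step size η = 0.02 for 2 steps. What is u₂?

-0.81876736

g′(u) = 8u³ - 2u + 2
u₁ = -2 − 0.02·(-58) = -0.84
u₂ = -0.84 − 0.02·(-1.061632) = -0.81876736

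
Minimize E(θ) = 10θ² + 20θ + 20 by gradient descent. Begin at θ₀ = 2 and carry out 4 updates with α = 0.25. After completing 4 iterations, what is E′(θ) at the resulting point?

E′(θ) = 20θ + 20
θ₁ = 2 − 0.25·60 = -13
θ₂ = -13 − 0.25·(-240) = 47
θ₃ = 47 − 0.25·960 = -193
θ₄ = -193 − 0.25·(-3840) = 767
E′(θ) at (767) = 15360

15360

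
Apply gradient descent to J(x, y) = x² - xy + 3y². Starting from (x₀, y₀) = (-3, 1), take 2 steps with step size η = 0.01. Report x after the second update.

∇J = (2x - y, -x + 6y)
Step 1: at (-3, 1), ∇J = (-7, 9) → (-3, 1) − 0.01·(-7, 9) = (-2.93, 0.91)
Step 2: at (-2.93, 0.91), ∇J = (-6.77, 8.39) → (-2.93, 0.91) − 0.01·(-6.77, 8.39) = (-2.8623, 0.8261)
x = -2.8623

-2.8623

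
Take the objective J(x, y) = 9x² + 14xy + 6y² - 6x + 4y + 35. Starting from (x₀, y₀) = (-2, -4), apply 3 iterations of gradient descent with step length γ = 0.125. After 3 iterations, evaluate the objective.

∇J = (18x + 14y - 6, 14x + 12y + 4)
Step 1: at (-2, -4), ∇J = (-98, -72) → (-2, -4) − 0.125·(-98, -72) = (10.25, 5)
Step 2: at (10.25, 5), ∇J = (248.5, 207.5) → (10.25, 5) − 0.125·(248.5, 207.5) = (-20.8125, -20.9375)
Step 3: at (-20.8125, -20.9375), ∇J = (-673.75, -538.625) → (-20.8125, -20.9375) − 0.125·(-673.75, -538.625) = (63.40625, 46.390625)
J(63.40625, 46.390625) = 90116.21630859375

90116.21630859375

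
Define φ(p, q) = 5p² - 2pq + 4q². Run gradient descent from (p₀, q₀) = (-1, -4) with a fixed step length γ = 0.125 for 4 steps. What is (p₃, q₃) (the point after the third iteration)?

(-0.078125, 0.03125)

∇φ = (10p - 2q, -2p + 8q)
Step 1: at (-1, -4), ∇φ = (-2, -30) → (-1, -4) − 0.125·(-2, -30) = (-0.75, -0.25)
Step 2: at (-0.75, -0.25), ∇φ = (-7, -0.5) → (-0.75, -0.25) − 0.125·(-7, -0.5) = (0.125, -0.1875)
Step 3: at (0.125, -0.1875), ∇φ = (1.625, -1.75) → (0.125, -0.1875) − 0.125·(1.625, -1.75) = (-0.078125, 0.03125)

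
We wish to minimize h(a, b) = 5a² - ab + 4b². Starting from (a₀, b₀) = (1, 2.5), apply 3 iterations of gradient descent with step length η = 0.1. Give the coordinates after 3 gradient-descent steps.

∇h = (10a - b, -a + 8b)
(a₁, b₁) = (1, 2.5) − 0.1·(7.5, 19) = (0.25, 0.6)
(a₂, b₂) = (0.25, 0.6) − 0.1·(1.9, 4.55) = (0.06, 0.145)
(a₃, b₃) = (0.06, 0.145) − 0.1·(0.455, 1.1) = (0.0145, 0.035)

(0.0145, 0.035)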